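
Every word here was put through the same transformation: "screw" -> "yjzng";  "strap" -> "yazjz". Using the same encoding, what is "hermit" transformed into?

Each letter shifts forward by (position + 6), i.e. 6, 7, 8, … — the shift grows by one for each successive letter.
For hermit: h+6=n, e+7=l, r+8=z, m+9=v, i+10=s, t+11=e.

nlzvse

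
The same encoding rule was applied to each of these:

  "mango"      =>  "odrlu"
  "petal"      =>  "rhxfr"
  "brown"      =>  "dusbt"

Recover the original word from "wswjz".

In mango: m→o is +2, a→d is +3, n→r is +4, g→l is +5 — the shift increases by 1 each position. The shift increases by 1 at each position, starting from +2: 2, 3, 4, ….
Reversing it on wswjz: w−2=u, s−3=p, w−4=s, j−5=e, z−6=t.

upset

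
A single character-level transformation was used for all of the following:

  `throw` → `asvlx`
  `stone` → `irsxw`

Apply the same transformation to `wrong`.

The output letters match the input read backwards, each shifted +4: throw reversed is worht. Two steps: reverse the string, then apply a Caesar shift of +4.
For wrong: reverse → gnorw; then shift: g+4=k, n+4=r, o+4=s, r+4=v, w+4=a.

krsva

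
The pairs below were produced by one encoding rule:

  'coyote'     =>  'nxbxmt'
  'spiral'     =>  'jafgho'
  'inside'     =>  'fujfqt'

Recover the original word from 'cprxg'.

c(2)→n(13) and o(14)→x(23) fit y≡3x+7 (mod 26); the inverse of 3 mod 26 is 9. Treating letters as 0–25, the rule is x ↦ 3x + 7 (mod 26).
Reversing it on cprxg: c(2)→9·(2−7)≡7=h; p(15)→9·(15−7)≡20=u; r(17)→9·(17−7)≡12=m; x(23)→9·(23−7)≡14=o; g(6)→9·(6−7)≡17=r (all mod 26).

humor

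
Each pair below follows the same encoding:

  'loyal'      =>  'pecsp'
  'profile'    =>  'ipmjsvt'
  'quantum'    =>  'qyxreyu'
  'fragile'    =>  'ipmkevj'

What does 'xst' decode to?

pot

The output letters match the input read backwards, each shifted +4: loyal reversed is layol. The word is reversed, then every letter is shifted forward by 4.
Undoing it on xst: shift back: x−4=t, s−4=o, t−4=p → top; then reverse → pot.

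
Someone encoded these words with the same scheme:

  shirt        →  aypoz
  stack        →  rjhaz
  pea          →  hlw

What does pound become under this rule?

The output letters match the input read backwards, each shifted +7: shirt reversed is trihs. The word is reversed, then every letter is shifted forward by 7.
Applying it to pound: reverse → dnuop; then shift: d+7=k, n+7=u, u+7=b, o+7=v, p+7=w.

kubvw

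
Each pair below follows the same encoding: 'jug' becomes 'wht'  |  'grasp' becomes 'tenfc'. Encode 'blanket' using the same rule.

oynaxrg

Compare letters: j→w is +13, u→h is +13, g→t is +13 — a constant shift. Every letter moves 13 places later in the alphabet, wrapping around z→a.
On blanket: b+13=o, l+13=y, a+13=n, n+13=a, k+13=x, e+13=r, t+13=g.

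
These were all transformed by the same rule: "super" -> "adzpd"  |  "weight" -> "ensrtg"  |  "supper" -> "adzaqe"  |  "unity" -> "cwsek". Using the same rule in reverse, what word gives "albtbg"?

script

The shift increases by 1 at each position, starting from +8: 8, 9, 10, ….
Decoding albtbg: a−8=s, l−9=c, b−10=r, t−11=i, b−12=p, g−13=t.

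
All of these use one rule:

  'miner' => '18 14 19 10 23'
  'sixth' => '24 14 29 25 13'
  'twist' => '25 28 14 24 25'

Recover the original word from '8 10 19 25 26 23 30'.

m is letter #13 and maps to 18: an offset of 5. Each letter is replaced by its alphabet position (a=1..z=26) + 5.
Reversing it on 8 10 19 25 26 23 30: 8→(8−5)÷1=3=c, 10→(10−5)÷1=5=e, 19→(19−5)÷1=14=n, 25→(25−5)÷1=20=t, 26→(26−5)÷1=21=u, 23→(23−5)÷1=18=r, 30→(30−5)÷1=25=y.

century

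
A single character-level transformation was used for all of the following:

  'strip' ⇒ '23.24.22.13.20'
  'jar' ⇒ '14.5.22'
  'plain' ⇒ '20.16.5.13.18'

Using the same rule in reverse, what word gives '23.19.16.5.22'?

Letters become their 1-based position plus 4 (so a→5, b→6, …).
Undoing it on 23.19.16.5.22: 23→(23−4)÷1=19=s, 19→(19−4)÷1=15=o, 16→(16−4)÷1=12=l, 5→(5−4)÷1=1=a, 22→(22−4)÷1=18=r.

solar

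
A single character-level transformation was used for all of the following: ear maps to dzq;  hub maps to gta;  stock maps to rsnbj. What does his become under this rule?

Every letter moves 25 places later in the alphabet, wrapping around z→a.
For his: h+25=g, i+25=h, s+25=r.

ghr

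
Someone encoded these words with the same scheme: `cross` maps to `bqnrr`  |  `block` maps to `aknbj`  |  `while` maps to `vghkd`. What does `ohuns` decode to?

Every letter moves 25 places later in the alphabet, wrapping around z→a.
Reversing it on ohuns: o−25=p, h−25=i, u−25=v, n−25=o, s−25=t.

pivot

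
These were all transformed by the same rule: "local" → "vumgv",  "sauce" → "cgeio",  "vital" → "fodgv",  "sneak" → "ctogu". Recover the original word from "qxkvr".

Shifts by position in local: pos 0: l→v (+10), pos 1: o→u (+6), pos 2: c→m (+10), pos 3: a→g (+6) — repeating every 2. The shifts repeat in a cycle of length 2: positions 0,1,… shift by +10, +6, then the pattern repeats.
Decoding qxkvr: q−10=g, x−6=r, k−10=a, v−6=p, r−10=h.

graph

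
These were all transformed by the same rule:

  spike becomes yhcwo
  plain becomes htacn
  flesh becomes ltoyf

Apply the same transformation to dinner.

This is an affine cipher: with a=0,…,z=25, each position x becomes (23x+0) mod 26.
Applying it to dinner: d(3)→23·3+0≡17=r; i(8)→23·8+0≡2=c; n(13)→23·13+0≡13=n; n(13)→23·13+0≡13=n; e(4)→23·4+0≡14=o; r(17)→23·17+0≡1=b (all mod 26).

rcnnob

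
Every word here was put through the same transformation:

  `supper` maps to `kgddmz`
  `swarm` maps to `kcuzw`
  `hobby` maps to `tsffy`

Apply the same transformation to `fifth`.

s(18)→k(10) and u(20)→g(6) fit y≡11x+20 (mod 26); the inverse of 11 mod 26 is 19. This is an affine cipher: with a=0,…,z=25, each position x becomes (11x+20) mod 26.
For fifth: f(5)→11·5+20≡23=x; i(8)→11·8+20≡4=e; f(5)→11·5+20≡23=x; t(19)→11·19+20≡21=v; h(7)→11·7+20≡19=t (all mod 26).

xexvt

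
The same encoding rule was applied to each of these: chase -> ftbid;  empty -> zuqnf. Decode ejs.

Two steps: reverse the string, then apply a Caesar shift of +1.
Undoing it on ejs: shift back: e−1=d, j−1=i, s−1=r → dir; then reverse → rid.

rid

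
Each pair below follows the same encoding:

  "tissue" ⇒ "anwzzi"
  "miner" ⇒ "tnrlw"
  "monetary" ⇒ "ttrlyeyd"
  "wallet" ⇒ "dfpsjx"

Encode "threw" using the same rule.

amvlb

It's a Vigenère-style cipher with numeric key [7,5,4]: position i shifts by key[i mod 3].
On threw: t+7=a, h+5=m, r+4=v, e+7=l, w+5=b.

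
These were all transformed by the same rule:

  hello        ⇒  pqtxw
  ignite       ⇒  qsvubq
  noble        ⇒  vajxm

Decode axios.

slack

The shifts repeat in a cycle of length 2: positions 0,1,… shift by +8, +12, then the pattern repeats.
Decoding axios: a−8=s, x−12=l, i−8=a, o−12=c, s−8=k.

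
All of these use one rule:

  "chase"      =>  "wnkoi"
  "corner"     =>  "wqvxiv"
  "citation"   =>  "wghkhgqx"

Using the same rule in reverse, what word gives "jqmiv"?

power

c(2)→w(22) and h(7)→n(13) fit y≡19x+10 (mod 26); the inverse of 19 mod 26 is 11. This is an affine cipher: with a=0,…,z=25, each position x becomes (19x+10) mod 26.
Reversing it on jqmiv: j(9)→11·(9−10)≡15=p; q(16)→11·(16−10)≡14=o; m(12)→11·(12−10)≡22=w; i(8)→11·(8−10)≡4=e; v(21)→11·(21−10)≡17=r (all mod 26).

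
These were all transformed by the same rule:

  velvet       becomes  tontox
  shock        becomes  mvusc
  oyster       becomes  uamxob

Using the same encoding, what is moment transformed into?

yuyojx

v(21)→t(19) and e(4)→o(14) fit y≡11x+22 (mod 26); the inverse of 11 mod 26 is 19. Treating letters as 0–25, the rule is x ↦ 11x + 22 (mod 26).
On moment: m(12)→11·12+22≡24=y; o(14)→11·14+22≡20=u; m(12)→11·12+22≡24=y; e(4)→11·4+22≡14=o; n(13)→11·13+22≡9=j; t(19)→11·19+22≡23=x (all mod 26).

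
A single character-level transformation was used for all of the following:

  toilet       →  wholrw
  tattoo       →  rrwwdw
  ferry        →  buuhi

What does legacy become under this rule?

Read the word backwards and shift each letter +3.
Applying it to legacy: reverse → ycagel; then shift: y+3=b, c+3=f, a+3=d, g+3=j, e+3=h, l+3=o.

bfdjho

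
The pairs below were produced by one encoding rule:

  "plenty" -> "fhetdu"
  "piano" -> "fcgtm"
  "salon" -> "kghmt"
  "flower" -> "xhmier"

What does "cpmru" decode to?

p(15)→f(5) and l(11)→h(7) fit y≡19x+6 (mod 26); the inverse of 19 mod 26 is 11. Treating letters as 0–25, the rule is x ↦ 19x + 6 (mod 26).
Undoing it on cpmru: c(2)→11·(2−6)≡8=i; p(15)→11·(15−6)≡21=v; m(12)→11·(12−6)≡14=o; r(17)→11·(17−6)≡17=r; u(20)→11·(20−6)≡24=y (all mod 26).

ivory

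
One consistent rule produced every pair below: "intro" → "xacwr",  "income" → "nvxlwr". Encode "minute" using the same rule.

The output letters match the input read backwards, each shifted +9: intro reversed is ortni. Read the word backwards and shift each letter +9.
On minute: reverse → etunim; then shift: e+9=n, t+9=c, u+9=d, n+9=w, i+9=r, m+9=v.

ncdwrv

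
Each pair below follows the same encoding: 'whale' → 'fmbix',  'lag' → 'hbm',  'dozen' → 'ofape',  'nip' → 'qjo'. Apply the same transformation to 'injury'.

The output letters match the input read backwards, each shifted +1: whale reversed is elahw. Read the word backwards and shift each letter +1.
For injury: reverse → yrujni; then shift: y+1=z, r+1=s, u+1=v, j+1=k, n+1=o, i+1=j.

zsvkoj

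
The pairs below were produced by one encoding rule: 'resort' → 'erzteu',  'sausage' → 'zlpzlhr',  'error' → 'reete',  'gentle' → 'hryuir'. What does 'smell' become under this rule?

Treating letters as 0–25, the rule is x ↦ 21x + 11 (mod 26).
For smell: s(18)→21·18+11≡25=z; m(12)→21·12+11≡3=d; e(4)→21·4+11≡17=r; l(11)→21·11+11≡8=i; l(11)→21·11+11≡8=i (all mod 26).

zdrii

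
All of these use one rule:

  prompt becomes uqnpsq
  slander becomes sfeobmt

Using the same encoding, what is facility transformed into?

The output letters match the input read backwards, each shifted +1: prompt reversed is tpmorp. Two steps: reverse the string, then apply a Caesar shift of +1.
On facility: reverse → ytilicaf; then shift: y+1=z, t+1=u, i+1=j, l+1=m, i+1=j, c+1=d, a+1=b, f+1=g.

zujmjdbg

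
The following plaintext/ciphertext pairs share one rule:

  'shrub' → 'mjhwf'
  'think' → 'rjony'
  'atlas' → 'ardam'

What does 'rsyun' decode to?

token

s(18)→m(12) and h(7)→j(9) fit y≡5x+0 (mod 26); the inverse of 5 mod 26 is 21. Each letter's alphabet position (a=0..z=25) is mapped through 5·x+0 mod 26 — an affine cipher.
Decoding rsyun: r(17)→21·(17−0)≡19=t; s(18)→21·(18−0)≡14=o; y(24)→21·(24−0)≡10=k; u(20)→21·(20−0)≡4=e; n(13)→21·(13−0)≡13=n (all mod 26).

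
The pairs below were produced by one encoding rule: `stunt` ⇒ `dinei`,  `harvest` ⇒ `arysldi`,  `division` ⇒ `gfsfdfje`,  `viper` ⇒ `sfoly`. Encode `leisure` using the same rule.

ulfdnyl

s(18)→d(3) and t(19)→i(8) fit y≡5x+17 (mod 26); the inverse of 5 mod 26 is 21. Treating letters as 0–25, the rule is x ↦ 5x + 17 (mod 26).
Applying it to leisure: l(11)→5·11+17≡20=u; e(4)→5·4+17≡11=l; i(8)→5·8+17≡5=f; s(18)→5·18+17≡3=d; u(20)→5·20+17≡13=n; r(17)→5·17+17≡24=y; e(4)→5·4+17≡11=l (all mod 26).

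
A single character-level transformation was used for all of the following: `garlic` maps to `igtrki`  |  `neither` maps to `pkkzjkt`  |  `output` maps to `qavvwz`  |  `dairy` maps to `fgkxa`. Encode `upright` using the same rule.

Shifts by position in garlic: pos 0: g→i (+2), pos 1: a→g (+6), pos 2: r→t (+2), pos 3: l→r (+6) — repeating every 2. It's a Vigenère-style cipher with numeric key [2,6]: position i shifts by key[i mod 2].
On upright: u+2=w, p+6=v, r+2=t, i+6=o, g+2=i, h+6=n, t+2=v.

wvtoinv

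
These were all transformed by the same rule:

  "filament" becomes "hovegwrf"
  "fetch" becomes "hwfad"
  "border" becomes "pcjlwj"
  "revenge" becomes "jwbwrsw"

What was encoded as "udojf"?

shirt

f(5)→h(7) and i(8)→o(14) fit y≡11x+4 (mod 26); the inverse of 11 mod 26 is 19. Treating letters as 0–25, the rule is x ↦ 11x + 4 (mod 26).
Reversing it on udojf: u(20)→19·(20−4)≡18=s; d(3)→19·(3−4)≡7=h; o(14)→19·(14−4)≡8=i; j(9)→19·(9−4)≡17=r; f(5)→19·(5−4)≡19=t (all mod 26).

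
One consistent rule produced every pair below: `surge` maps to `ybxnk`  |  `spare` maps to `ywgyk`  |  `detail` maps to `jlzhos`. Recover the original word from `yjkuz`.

scent

Shifts by position in surge: pos 0: s→y (+6), pos 1: u→b (+7), pos 2: r→x (+6), pos 3: g→n (+7) — repeating every 2. It's a Vigenère-style cipher with numeric key [6,7]: position i shifts by key[i mod 2].
Reversing it on yjkuz: y−6=s, j−7=c, k−6=e, u−7=n, z−6=t.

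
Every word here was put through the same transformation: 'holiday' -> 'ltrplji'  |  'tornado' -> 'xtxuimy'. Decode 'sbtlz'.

owner

Letter i (0-indexed) is shifted by i+4, so successive shifts are 4, 5, 6, ….
Undoing it on sbtlz: s−4=o, b−5=w, t−6=n, l−7=e, z−8=r.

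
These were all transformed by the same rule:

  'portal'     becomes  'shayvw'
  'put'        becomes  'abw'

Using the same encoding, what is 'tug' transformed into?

nba

The output letters match the input read backwards, each shifted +7: portal reversed is latrop. Read the word backwards and shift each letter +7.
Applying it to tug: reverse → gut; then shift: g+7=n, u+7=b, t+7=a.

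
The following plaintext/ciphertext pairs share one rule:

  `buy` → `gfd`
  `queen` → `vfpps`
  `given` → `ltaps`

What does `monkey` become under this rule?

The shift depends on letter class: consonant b→g is +5, but vowel u→f is +11. Vowels shift forward by 11 and consonants shift forward by 5.
Applying it to monkey: m(cons)+5=r, o(vowel)+11=z, n(cons)+5=s, k(cons)+5=p, e(vowel)+11=p, y(cons)+5=d.

rzsppd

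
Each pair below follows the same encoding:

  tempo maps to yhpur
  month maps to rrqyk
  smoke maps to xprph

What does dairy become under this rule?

idlwb

Shifts by position in tempo: pos 0: t→y (+5), pos 1: e→h (+3), pos 2: m→p (+3), pos 3: p→u (+5), pos 4: o→r (+3) — repeating every 3. The shifts repeat in a cycle of length 3: positions 0,1,… shift by +5, +3, +3, then the pattern repeats.
For dairy: d+5=i, a+3=d, i+3=l, r+5=w, y+3=b.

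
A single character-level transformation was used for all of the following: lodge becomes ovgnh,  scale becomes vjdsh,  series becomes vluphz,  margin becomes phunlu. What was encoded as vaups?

strip

The shifts repeat in a cycle of length 2: positions 0,1,… shift by +3, +7, then the pattern repeats.
Reversing it on vaups: v−3=s, a−7=t, u−3=r, p−7=i, s−3=p.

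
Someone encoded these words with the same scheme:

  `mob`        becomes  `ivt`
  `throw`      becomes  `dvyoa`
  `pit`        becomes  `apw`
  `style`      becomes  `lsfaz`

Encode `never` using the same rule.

The output letters match the input read backwards, each shifted +7: mob reversed is bom. Read the word backwards and shift each letter +7.
For never: reverse → reven; then shift: r+7=y, e+7=l, v+7=c, e+7=l, n+7=u.

ylclu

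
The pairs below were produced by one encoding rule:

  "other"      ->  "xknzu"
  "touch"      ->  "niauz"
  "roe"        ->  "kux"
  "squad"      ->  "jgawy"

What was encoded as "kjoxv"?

The output letters match the input read backwards, each shifted +6: other reversed is rehto. Two steps: reverse the string, then apply a Caesar shift of +6.
Reversing it on kjoxv: shift back: k−6=e, j−6=d, o−6=i, x−6=r, v−6=p → edirp; then reverse → pride.

pride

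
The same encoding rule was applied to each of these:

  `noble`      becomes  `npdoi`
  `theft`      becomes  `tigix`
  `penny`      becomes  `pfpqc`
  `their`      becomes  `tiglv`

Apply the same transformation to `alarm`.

The shift increases by 1 at each position, starting from +0: 0, 1, 2, ….
On alarm: a+0=a, l+1=m, a+2=c, r+3=u, m+4=q.

amcuq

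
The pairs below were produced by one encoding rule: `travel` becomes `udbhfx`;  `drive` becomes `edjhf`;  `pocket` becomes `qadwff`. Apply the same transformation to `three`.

utsqf

The shifts repeat in a cycle of length 2: positions 0,1,… shift by +1, +12, then the pattern repeats.
For three: t+1=u, h+12=t, r+1=s, e+12=q, e+1=f.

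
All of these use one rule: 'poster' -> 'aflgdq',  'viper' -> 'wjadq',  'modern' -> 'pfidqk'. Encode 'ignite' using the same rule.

p(15)→a(0) and o(14)→f(5) fit y≡21x+23 (mod 26); the inverse of 21 mod 26 is 5. Treating letters as 0–25, the rule is x ↦ 21x + 23 (mod 26).
Applying it to ignite: i(8)→21·8+23≡9=j; g(6)→21·6+23≡19=t; n(13)→21·13+23≡10=k; i(8)→21·8+23≡9=j; t(19)→21·19+23≡6=g; e(4)→21·4+23≡3=d (all mod 26).

jtkjgd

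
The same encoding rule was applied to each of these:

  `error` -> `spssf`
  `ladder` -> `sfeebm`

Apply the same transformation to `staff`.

The output letters match the input read backwards, each shifted +1: error reversed is rorre. The word is reversed, then every letter is shifted forward by 1.
For staff: reverse → ffats; then shift: f+1=g, f+1=g, a+1=b, t+1=u, s+1=t.

ggbut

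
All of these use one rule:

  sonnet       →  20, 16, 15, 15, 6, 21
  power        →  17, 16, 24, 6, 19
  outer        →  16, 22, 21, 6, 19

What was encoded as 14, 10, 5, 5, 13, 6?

middle

s is letter #19 and maps to 20: an offset of 1. Each letter is replaced by its alphabet position (a=1..z=26) + 1.
Decoding 14, 10, 5, 5, 13, 6: 14→(14−1)÷1=13=m, 10→(10−1)÷1=9=i, 5→(5−1)÷1=4=d, 5→(5−1)÷1=4=d, 13→(13−1)÷1=12=l, 6→(6−1)÷1=5=e.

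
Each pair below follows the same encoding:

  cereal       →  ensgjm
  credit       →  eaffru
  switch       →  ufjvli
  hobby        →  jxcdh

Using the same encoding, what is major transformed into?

ojkqa

The shifts repeat in a cycle of length 3: positions 0,1,… shift by +2, +9, +1, then the pattern repeats.
Applying it to major: m+2=o, a+9=j, j+1=k, o+2=q, r+9=a.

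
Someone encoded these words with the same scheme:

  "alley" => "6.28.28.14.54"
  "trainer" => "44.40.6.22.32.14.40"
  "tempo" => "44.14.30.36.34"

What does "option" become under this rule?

The formula is n = 2×(alphabet index, a=1) + 4.
On option: o=15→34, p=16→36, t=20→44, i=9→22, o=15→34, n=14→32.

34.36.44.22.34.32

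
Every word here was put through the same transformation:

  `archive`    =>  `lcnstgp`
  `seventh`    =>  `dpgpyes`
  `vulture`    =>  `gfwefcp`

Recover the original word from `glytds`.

vanish

Compare letters: a→l is +11, r→c is +11, c→n is +11 — a constant shift. Each letter is shifted forward by 11 in the alphabet (a Caesar shift of +11).
Reversing it on glytds: g−11=v, l−11=a, y−11=n, t−11=i, d−11=s, s−11=h.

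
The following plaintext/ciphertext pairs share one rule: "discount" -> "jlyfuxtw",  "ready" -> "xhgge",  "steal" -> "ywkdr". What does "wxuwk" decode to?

quote

Shifts by position in discount: pos 0: d→j (+6), pos 1: i→l (+3), pos 2: s→y (+6), pos 3: c→f (+3) — repeating every 2. It's a Vigenère-style cipher with numeric key [6,3]: position i shifts by key[i mod 2].
Undoing it on wxuwk: w−6=q, x−3=u, u−6=o, w−3=t, k−6=e.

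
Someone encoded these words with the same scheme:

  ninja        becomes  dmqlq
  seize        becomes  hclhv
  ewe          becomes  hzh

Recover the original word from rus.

The output letters match the input read backwards, each shifted +3: ninja reversed is ajnin. The word is reversed, then every letter is shifted forward by 3.
Decoding rus: shift back: r−3=o, u−3=r, s−3=p → orp; then reverse → pro.

pro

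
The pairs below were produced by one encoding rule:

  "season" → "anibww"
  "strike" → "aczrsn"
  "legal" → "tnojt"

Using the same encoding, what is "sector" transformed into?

ankcwa

The shifts repeat in a cycle of length 2: positions 0,1,… shift by +8, +9, then the pattern repeats.
Applying it to sector: s+8=a, e+9=n, c+8=k, t+9=c, o+8=w, r+9=a.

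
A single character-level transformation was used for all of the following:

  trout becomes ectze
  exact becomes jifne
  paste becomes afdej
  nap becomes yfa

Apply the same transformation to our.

tzc

The rule splits by letter class: vowels +5, consonants +11.
For our: o(vowel)+5=t, u(vowel)+5=z, r(cons)+11=c.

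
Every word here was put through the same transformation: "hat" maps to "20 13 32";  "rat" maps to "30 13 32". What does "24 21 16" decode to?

h is letter #8 and maps to 20: an offset of 12. Each letter is replaced by its alphabet position (a=1..z=26) + 12.
Reversing it on 24 21 16: 24→(24−12)÷1=12=l, 21→(21−12)÷1=9=i, 16→(16−12)÷1=4=d.

lid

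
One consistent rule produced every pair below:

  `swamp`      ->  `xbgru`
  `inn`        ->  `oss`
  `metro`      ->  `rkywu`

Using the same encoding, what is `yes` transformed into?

dkx

The shift depends on letter class: consonant s→x is +5, but vowel a→g is +6. Two shifts are in play — +6 for a/e/i/o/u, +5 for every other letter.
On yes: y(cons)+5=d, e(vowel)+6=k, s(cons)+5=x.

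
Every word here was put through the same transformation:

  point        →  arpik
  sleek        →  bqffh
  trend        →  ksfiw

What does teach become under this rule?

Each letter's alphabet position (a=0..z=25) is mapped through 9·x+21 mod 26 — an affine cipher.
Applying it to teach: t(19)→9·19+21≡10=k; e(4)→9·4+21≡5=f; a(0)→9·0+21≡21=v; c(2)→9·2+21≡13=n; h(7)→9·7+21≡6=g (all mod 26).

kfvng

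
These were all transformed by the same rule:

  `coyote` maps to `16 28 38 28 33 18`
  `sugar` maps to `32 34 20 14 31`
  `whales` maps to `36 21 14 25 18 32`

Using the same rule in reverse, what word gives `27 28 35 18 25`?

Each letter is replaced by its alphabet position (a=1..z=26) + 13.
Undoing it on 27 28 35 18 25: 27→(27−13)÷1=14=n, 28→(28−13)÷1=15=o, 35→(35−13)÷1=22=v, 18→(18−13)÷1=5=e, 25→(25−13)÷1=12=l.

novel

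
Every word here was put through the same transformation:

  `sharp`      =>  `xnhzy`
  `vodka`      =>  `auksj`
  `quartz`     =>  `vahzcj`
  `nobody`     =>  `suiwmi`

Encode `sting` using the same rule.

xzpvp

In sharp: s→x is +5, h→n is +6, a→h is +7, r→z is +8 — the shift increases by 1 each position. Each letter shifts forward by (position + 5), i.e. 5, 6, 7, … — the shift grows by one for each successive letter.
Applying it to sting: s+5=x, t+6=z, i+7=p, n+8=v, g+9=p.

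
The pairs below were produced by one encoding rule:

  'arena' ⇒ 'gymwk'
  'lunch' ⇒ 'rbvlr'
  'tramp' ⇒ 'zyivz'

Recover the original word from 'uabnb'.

In arena: a→g is +6, r→y is +7, e→m is +8, n→w is +9 — the shift increases by 1 each position. Each letter shifts forward by (position + 6), i.e. 6, 7, 8, … — the shift grows by one for each successive letter.
Reversing it on uabnb: u−6=o, a−7=t, b−8=t, n−9=e, b−10=r.

otter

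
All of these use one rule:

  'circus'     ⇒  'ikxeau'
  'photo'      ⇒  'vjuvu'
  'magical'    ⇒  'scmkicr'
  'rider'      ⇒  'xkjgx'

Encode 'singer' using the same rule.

Shifts by position in circus: pos 0: c→i (+6), pos 1: i→k (+2), pos 2: r→x (+6), pos 3: c→e (+2) — repeating every 2. A repeating key of period 2 is used — shifts +6, +2 over and over.
On singer: s+6=y, i+2=k, n+6=t, g+2=i, e+6=k, r+2=t.

yktikt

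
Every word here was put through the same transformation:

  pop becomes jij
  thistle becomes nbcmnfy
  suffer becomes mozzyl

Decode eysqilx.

keyword

This is a Caesar cipher with shift 20.
Undoing it on eysqilx: e−20=k, y−20=e, s−20=y, q−20=w, i−20=o, l−20=r, x−20=d.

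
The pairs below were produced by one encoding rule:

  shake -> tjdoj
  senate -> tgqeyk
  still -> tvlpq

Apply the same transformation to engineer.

In shake: s→t is +1, h→j is +2, a→d is +3, k→o is +4 — the shift increases by 1 each position. The shift increases by 1 at each position, starting from +1: 1, 2, 3, ….
Applying it to engineer: e+1=f, n+2=p, g+3=j, i+4=m, n+5=s, e+6=k, e+7=l, r+8=z.

fpjmsklz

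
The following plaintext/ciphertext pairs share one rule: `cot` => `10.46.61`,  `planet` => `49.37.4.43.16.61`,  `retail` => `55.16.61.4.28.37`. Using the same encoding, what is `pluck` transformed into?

c(#3)→10 and o(#15)→46: differences scale by 3, so n = 3·pos + 1. Each letter becomes 3×(its alphabet position, a=1..z=26) + 1.
Applying it to pluck: p=16→49, l=12→37, u=21→64, c=3→10, k=11→34.

49.37.64.10.34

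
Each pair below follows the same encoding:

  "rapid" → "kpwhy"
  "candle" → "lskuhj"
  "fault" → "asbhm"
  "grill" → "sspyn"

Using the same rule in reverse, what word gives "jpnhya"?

tragic

Two steps: reverse the string, then apply a Caesar shift of +7.
Decoding jpnhya: shift back: j−7=c, p−7=i, n−7=g, h−7=a, y−7=r, a−7=t → cigart; then reverse → tragic.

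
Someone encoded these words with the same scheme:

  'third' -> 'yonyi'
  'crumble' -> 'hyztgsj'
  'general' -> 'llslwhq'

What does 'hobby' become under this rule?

Shifts by position in third: pos 0: t→y (+5), pos 1: h→o (+7), pos 2: i→n (+5), pos 3: r→y (+7) — repeating every 2. It's a Vigenère-style cipher with numeric key [5,7]: position i shifts by key[i mod 2].
On hobby: h+5=m, o+7=v, b+5=g, b+7=i, y+5=d.

mvgid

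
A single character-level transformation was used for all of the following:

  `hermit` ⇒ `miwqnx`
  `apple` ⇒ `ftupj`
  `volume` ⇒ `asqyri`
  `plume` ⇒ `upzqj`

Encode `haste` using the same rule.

Shifts by position in hermit: pos 0: h→m (+5), pos 1: e→i (+4), pos 2: r→w (+5), pos 3: m→q (+4) — repeating every 2. It's a Vigenère-style cipher with numeric key [5,4]: position i shifts by key[i mod 2].
On haste: h+5=m, a+4=e, s+5=x, t+4=x, e+5=j.

mexxj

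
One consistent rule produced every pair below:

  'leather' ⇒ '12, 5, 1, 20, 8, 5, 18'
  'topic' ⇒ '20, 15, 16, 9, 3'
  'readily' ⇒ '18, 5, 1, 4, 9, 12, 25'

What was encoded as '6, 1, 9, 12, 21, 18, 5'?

failure

l is letter #12 and maps to 12: an offset of 0. Letters become their 1-indexed alphabet positions: a=1 … z=26.
Undoing it on 6, 1, 9, 12, 21, 18, 5: 6=f, 1=a, 9=i, 12=l, 21=u, 18=r, 5=e.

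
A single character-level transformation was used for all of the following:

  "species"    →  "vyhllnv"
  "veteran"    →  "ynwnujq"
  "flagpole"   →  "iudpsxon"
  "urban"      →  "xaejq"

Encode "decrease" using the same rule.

gnfahjvn

Shifts by position in species: pos 0: s→v (+3), pos 1: p→y (+9), pos 2: e→h (+3), pos 3: c→l (+9) — repeating every 2. It's a Vigenère-style cipher with numeric key [3,9]: position i shifts by key[i mod 2].
Applying it to decrease: d+3=g, e+9=n, c+3=f, r+9=a, e+3=h, a+9=j, s+3=v, e+9=n.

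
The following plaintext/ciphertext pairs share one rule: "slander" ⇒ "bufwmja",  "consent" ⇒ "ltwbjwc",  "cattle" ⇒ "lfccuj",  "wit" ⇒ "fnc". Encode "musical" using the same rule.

vzbnlfu

The shift depends on letter class: consonant s→b is +9, but vowel a→f is +5. The rule splits by letter class: vowels +5, consonants +9.
Applying it to musical: m(cons)+9=v, u(vowel)+5=z, s(cons)+9=b, i(vowel)+5=n, c(cons)+9=l, a(vowel)+5=f, l(cons)+9=u.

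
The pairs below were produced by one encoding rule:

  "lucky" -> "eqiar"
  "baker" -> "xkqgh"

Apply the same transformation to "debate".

The output letters match the input read backwards, each shifted +6: lucky reversed is ykcul. The word is reversed, then every letter is shifted forward by 6.
Applying it to debate: reverse → etabed; then shift: e+6=k, t+6=z, a+6=g, b+6=h, e+6=k, d+6=j.

kzghkj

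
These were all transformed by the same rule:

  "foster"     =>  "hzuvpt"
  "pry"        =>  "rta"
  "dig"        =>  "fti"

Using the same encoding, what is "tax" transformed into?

Two shifts are in play — +11 for a/e/i/o/u, +2 for every other letter.
For tax: t(cons)+2=v, a(vowel)+11=l, x(cons)+2=z.

vlz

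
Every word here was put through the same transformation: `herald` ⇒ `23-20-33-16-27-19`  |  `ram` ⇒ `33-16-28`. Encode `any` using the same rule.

Each letter is replaced by its alphabet position (a=1..z=26) + 15.
For any: a=1→16, n=14→29, y=25→40.

16-29-40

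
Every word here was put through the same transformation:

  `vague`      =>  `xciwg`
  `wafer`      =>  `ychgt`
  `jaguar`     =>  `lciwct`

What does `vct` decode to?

Each letter is shifted forward by 2 in the alphabet (a Caesar shift of +2).
Undoing it on vct: v−2=t, c−2=a, t−2=r.

tar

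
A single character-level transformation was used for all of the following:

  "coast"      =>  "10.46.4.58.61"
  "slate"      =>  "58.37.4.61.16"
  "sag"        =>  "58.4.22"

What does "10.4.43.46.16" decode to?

c(#3)→10 and o(#15)→46: differences scale by 3, so n = 3·pos + 1. With a=1..z=26, the number is 3·pos + 1.
Undoing it on 10.4.43.46.16: 10→(10−1)÷3=3=c, 4→(4−1)÷3=1=a, 43→(43−1)÷3=14=n, 46→(46−1)÷3=15=o, 16→(16−1)÷3=5=e.

canoe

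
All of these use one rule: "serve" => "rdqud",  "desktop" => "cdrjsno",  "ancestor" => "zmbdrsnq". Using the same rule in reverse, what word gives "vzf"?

wag

Compare letters: s→r is +25, e→d is +25, r→q is +25 — a constant shift. Each letter is shifted forward by 25 in the alphabet (a Caesar shift of +25).
Reversing it on vzf: v−25=w, z−25=a, f−25=g.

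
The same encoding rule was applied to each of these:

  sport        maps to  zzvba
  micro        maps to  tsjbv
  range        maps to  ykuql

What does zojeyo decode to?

secure

It's a Vigenère-style cipher with numeric key [7,10]: position i shifts by key[i mod 2].
Reversing it on zojeyo: z−7=s, o−10=e, j−7=c, e−10=u, y−7=r, o−10=e.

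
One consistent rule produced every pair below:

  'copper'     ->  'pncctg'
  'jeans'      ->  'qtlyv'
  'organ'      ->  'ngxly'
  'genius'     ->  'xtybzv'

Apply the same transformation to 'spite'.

vcbkt

c(2)→p(15) and o(14)→n(13) fit y≡15x+11 (mod 26); the inverse of 15 mod 26 is 7. Treating letters as 0–25, the rule is x ↦ 15x + 11 (mod 26).
For spite: s(18)→15·18+11≡21=v; p(15)→15·15+11≡2=c; i(8)→15·8+11≡1=b; t(19)→15·19+11≡10=k; e(4)→15·4+11≡19=t (all mod 26).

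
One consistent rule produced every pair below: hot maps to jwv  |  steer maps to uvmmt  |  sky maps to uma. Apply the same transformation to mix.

Two shifts are in play — +8 for a/e/i/o/u, +2 for every other letter.
Applying it to mix: m(cons)+2=o, i(vowel)+8=q, x(cons)+2=z.

oqz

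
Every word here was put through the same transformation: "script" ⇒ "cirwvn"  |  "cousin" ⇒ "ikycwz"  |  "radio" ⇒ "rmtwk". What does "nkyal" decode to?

tough

s(18)→c(2) and c(2)→i(8) fit y≡11x+12 (mod 26); the inverse of 11 mod 26 is 19. Treating letters as 0–25, the rule is x ↦ 11x + 12 (mod 26).
Decoding nkyal: n(13)→19·(13−12)≡19=t; k(10)→19·(10−12)≡14=o; y(24)→19·(24−12)≡20=u; a(0)→19·(0−12)≡6=g; l(11)→19·(11−12)≡7=h (all mod 26).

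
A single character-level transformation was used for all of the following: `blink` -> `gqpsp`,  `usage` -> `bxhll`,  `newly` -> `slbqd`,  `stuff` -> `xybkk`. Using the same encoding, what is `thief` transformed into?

ymplk

The shift depends on letter class: consonant b→g is +5, but vowel i→p is +7. Vowels shift forward by 7 and consonants shift forward by 5.
Applying it to thief: t(cons)+5=y, h(cons)+5=m, i(vowel)+7=p, e(vowel)+7=l, f(cons)+5=k.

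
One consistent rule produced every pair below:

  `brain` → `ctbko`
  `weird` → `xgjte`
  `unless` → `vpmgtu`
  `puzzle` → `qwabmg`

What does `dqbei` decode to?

It's a Vigenère-style cipher with numeric key [1,2]: position i shifts by key[i mod 2].
Undoing it on dqbei: d−1=c, q−2=o, b−1=a, e−2=c, i−1=h.

coach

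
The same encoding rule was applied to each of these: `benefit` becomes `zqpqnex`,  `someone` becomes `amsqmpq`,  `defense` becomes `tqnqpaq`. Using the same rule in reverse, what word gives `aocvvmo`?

b(1)→z(25) and e(4)→q(16) fit y≡23x+2 (mod 26); the inverse of 23 mod 26 is 17. Each letter's alphabet position (a=0..z=25) is mapped through 23·x+2 mod 26 — an affine cipher.
Decoding aocvvmo: a(0)→17·(0−2)≡18=s; o(14)→17·(14−2)≡22=w; c(2)→17·(2−2)≡0=a; v(21)→17·(21−2)≡11=l; v(21)→17·(21−2)≡11=l; m(12)→17·(12−2)≡14=o; o(14)→17·(14−2)≡22=w (all mod 26).

swallow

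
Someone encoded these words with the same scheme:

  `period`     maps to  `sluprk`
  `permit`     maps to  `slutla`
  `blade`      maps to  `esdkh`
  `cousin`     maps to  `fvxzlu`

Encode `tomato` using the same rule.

Shifts by position in period: pos 0: p→s (+3), pos 1: e→l (+7), pos 2: r→u (+3), pos 3: i→p (+7) — repeating every 2. A repeating key of period 2 is used — shifts +3, +7 over and over.
Applying it to tomato: t+3=w, o+7=v, m+3=p, a+7=h, t+3=w, o+7=v.

wvphwv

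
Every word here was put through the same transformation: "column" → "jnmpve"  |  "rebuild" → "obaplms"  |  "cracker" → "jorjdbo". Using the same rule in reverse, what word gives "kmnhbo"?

c(2)→j(9) and o(14)→n(13) fit y≡9x+17 (mod 26); the inverse of 9 mod 26 is 3. Each letter's alphabet position (a=0..z=25) is mapped through 9·x+17 mod 26 — an affine cipher.
Reversing it on kmnhbo: k(10)→3·(10−17)≡5=f; m(12)→3·(12−17)≡11=l; n(13)→3·(13−17)≡14=o; h(7)→3·(7−17)≡22=w; b(1)→3·(1−17)≡4=e; o(14)→3·(14−17)≡17=r (all mod 26).

flower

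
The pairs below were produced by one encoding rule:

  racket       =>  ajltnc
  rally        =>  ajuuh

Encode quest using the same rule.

Compare letters: r→a is +9, a→j is +9, c→l is +9 — a constant shift. Each letter is shifted forward by 9 in the alphabet (a Caesar shift of +9).
For quest: q+9=z, u+9=d, e+9=n, s+9=b, t+9=c.

zdnbc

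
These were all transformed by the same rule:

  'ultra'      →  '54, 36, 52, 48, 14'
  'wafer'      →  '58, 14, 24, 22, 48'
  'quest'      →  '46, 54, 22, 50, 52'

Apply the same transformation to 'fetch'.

24, 22, 52, 18, 28

The formula is n = 2×(alphabet index, a=1) + 12.
Applying it to fetch: f=6→24, e=5→22, t=20→52, c=3→18, h=8→28.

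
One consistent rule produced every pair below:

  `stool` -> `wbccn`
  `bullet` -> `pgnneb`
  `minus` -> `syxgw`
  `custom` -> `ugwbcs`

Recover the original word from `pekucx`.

s(18)→w(22) and t(19)→b(1) fit y≡5x+10 (mod 26); the inverse of 5 mod 26 is 21. This is an affine cipher: with a=0,…,z=25, each position x becomes (5x+10) mod 26.
Reversing it on pekucx: p(15)→21·(15−10)≡1=b; e(4)→21·(4−10)≡4=e; k(10)→21·(10−10)≡0=a; u(20)→21·(20−10)≡2=c; c(2)→21·(2−10)≡14=o; x(23)→21·(23−10)≡13=n (all mod 26).

beacon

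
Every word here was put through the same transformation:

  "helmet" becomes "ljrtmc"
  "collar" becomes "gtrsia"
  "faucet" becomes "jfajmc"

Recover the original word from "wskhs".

sneak

In helmet: h→l is +4, e→j is +5, l→r is +6, m→t is +7 — the shift increases by 1 each position. Each letter shifts forward by (position + 4), i.e. 4, 5, 6, … — the shift grows by one for each successive letter.
Undoing it on wskhs: w−4=s, s−5=n, k−6=e, h−7=a, s−8=k.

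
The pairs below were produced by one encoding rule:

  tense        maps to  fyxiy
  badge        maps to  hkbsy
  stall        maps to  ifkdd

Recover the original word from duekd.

local

t(19)→f(5) and e(4)→y(24) fit y≡23x+10 (mod 26); the inverse of 23 mod 26 is 17. Treating letters as 0–25, the rule is x ↦ 23x + 10 (mod 26).
Reversing it on duekd: d(3)→17·(3−10)≡11=l; u(20)→17·(20−10)≡14=o; e(4)→17·(4−10)≡2=c; k(10)→17·(10−10)≡0=a; d(3)→17·(3−10)≡11=l (all mod 26).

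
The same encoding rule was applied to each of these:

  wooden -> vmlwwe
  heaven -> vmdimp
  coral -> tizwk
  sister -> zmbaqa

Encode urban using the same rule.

vijzc

The output letters match the input read backwards, each shifted +8: wooden reversed is nedoow. Read the word backwards and shift each letter +8.
For urban: reverse → nabru; then shift: n+8=v, a+8=i, b+8=j, r+8=z, u+8=c.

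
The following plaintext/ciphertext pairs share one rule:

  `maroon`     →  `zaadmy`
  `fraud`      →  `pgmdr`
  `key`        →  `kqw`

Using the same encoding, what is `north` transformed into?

tfdaz

The output letters match the input read backwards, each shifted +12: maroon reversed is nooram. Read the word backwards and shift each letter +12.
Applying it to north: reverse → htron; then shift: h+12=t, t+12=f, r+12=d, o+12=a, n+12=z.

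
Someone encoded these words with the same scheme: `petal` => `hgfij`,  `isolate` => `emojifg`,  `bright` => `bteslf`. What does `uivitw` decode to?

p(15)→h(7) and e(4)→g(6) fit y≡19x+8 (mod 26); the inverse of 19 mod 26 is 11. Treating letters as 0–25, the rule is x ↦ 19x + 8 (mod 26).
Reversing it on uivitw: u(20)→11·(20−8)≡2=c; i(8)→11·(8−8)≡0=a; v(21)→11·(21−8)≡13=n; i(8)→11·(8−8)≡0=a; t(19)→11·(19−8)≡17=r; w(22)→11·(22−8)≡24=y (all mod 26).

canary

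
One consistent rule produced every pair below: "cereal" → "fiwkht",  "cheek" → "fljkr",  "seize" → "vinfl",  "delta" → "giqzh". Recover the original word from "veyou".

satin

In cereal: c→f is +3, e→i is +4, r→w is +5, e→k is +6 — the shift increases by 1 each position. Letter i (0-indexed) is shifted by i+3, so successive shifts are 3, 4, 5, ….
Undoing it on veyou: v−3=s, e−4=a, y−5=t, o−6=i, u−7=n.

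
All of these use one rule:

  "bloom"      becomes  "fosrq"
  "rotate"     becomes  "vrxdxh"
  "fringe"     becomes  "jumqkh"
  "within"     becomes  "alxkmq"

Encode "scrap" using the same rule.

wfvdt

Shifts by position in bloom: pos 0: b→f (+4), pos 1: l→o (+3), pos 2: o→s (+4), pos 3: o→r (+3) — repeating every 2. The shifts repeat in a cycle of length 2: positions 0,1,… shift by +4, +3, then the pattern repeats.
On scrap: s+4=w, c+3=f, r+4=v, a+3=d, p+4=t.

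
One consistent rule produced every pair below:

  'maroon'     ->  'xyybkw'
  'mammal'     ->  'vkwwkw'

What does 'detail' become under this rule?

The output letters match the input read backwards, each shifted +10: maroon reversed is nooram. The word is reversed, then every letter is shifted forward by 10.
On detail: reverse → liated; then shift: l+10=v, i+10=s, a+10=k, t+10=d, e+10=o, d+10=n.

vskdon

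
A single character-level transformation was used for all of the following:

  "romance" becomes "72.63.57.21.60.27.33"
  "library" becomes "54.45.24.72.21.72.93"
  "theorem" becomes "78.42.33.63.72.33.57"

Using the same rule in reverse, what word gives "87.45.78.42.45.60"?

within

Each letter becomes 3×(its alphabet position, a=1..z=26) + 18.
Undoing it on 87.45.78.42.45.60: 87→(87−18)÷3=23=w, 45→(45−18)÷3=9=i, 78→(78−18)÷3=20=t, 42→(42−18)÷3=8=h, 45→(45−18)÷3=9=i, 60→(60−18)÷3=14=n.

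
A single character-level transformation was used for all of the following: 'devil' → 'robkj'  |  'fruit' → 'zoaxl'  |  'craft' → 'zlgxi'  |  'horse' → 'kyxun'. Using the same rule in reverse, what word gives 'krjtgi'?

Two steps: reverse the string, then apply a Caesar shift of +6.
Reversing it on krjtgi: shift back: k−6=e, r−6=l, j−6=d, t−6=n, g−6=a, i−6=c → eldnac; then reverse → candle.

candle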